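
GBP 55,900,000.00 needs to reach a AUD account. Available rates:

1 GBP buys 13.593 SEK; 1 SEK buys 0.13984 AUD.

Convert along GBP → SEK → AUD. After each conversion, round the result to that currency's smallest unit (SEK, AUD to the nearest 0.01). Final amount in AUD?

GBP 55,900,000.00 × 13.593 = SEK 759,848,700.00
SEK 759,848,700.00 × 0.13984 = AUD 106,257,242.21

AUD 106,257,242.21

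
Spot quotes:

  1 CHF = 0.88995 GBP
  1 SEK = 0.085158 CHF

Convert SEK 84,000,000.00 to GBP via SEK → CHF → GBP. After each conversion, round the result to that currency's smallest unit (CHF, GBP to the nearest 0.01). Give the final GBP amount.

SEK 84,000,000.00 × 0.085158 = CHF 7,153,272.00
CHF 7,153,272.00 × 0.88995 = GBP 6,366,054.42

GBP 6,366,054.42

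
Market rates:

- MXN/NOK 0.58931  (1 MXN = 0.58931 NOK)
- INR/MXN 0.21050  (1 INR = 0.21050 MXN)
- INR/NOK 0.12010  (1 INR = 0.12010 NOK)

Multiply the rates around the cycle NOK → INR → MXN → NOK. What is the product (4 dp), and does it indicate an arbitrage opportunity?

Around NOK → INR → MXN → NOK: 1 ÷ 0.12010 × 0.21050 × 0.58931 = 1.032887
Product > 1; profitable direction is NOK → INR → MXN → NOK.

1.0329 (arbitrage exists)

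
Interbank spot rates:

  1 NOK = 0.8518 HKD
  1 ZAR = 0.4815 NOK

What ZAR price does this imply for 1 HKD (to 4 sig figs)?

1 HKD ÷ 0.8518 = 1.17398 NOK
1.17398 NOK ÷ 0.4815 = 2.43818 ZAR

HKD/ZAR = 2.438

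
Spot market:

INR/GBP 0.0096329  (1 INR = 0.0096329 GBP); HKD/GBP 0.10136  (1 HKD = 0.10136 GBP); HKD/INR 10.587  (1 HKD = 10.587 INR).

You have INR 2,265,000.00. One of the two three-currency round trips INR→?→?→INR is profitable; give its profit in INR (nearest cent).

Profitable loop is INR → GBP → HKD → INR:
INR 2,265,000.00 × 0.0096329 = GBP 21,818.52
GBP 21,818.52 ÷ 0.10136 = HKD 215,257.68
HKD 215,257.68 × 10.587 = INR 2,278,933.06
Profit = INR 2,278,933.06 − INR 2,265,000.00

Profit: INR 13,933.06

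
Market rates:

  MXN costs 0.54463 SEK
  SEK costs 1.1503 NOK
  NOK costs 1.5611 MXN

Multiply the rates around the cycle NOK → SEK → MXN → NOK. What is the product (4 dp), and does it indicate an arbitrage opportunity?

1.0225 (arbitrage exists)

Around NOK → SEK → MXN → NOK: 1 ÷ 1.1503 ÷ 0.54463 ÷ 1.5611 = 1.022484
Product > 1; profitable direction is NOK → SEK → MXN → NOK.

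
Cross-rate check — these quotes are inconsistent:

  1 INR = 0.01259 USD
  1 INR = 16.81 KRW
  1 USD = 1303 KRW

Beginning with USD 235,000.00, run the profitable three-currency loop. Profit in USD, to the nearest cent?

Profitable loop is USD → INR → KRW → USD:
USD 235,000.00 ÷ 0.01259 = INR 18,665,607.63
INR 18,665,607.63 × 16.81 = KRW 313,768,864
KRW 313,768,864 ÷ 1303 = USD 240,804.96
Profit = USD 240,804.96 − USD 235,000.00

Profit: USD 5,804.96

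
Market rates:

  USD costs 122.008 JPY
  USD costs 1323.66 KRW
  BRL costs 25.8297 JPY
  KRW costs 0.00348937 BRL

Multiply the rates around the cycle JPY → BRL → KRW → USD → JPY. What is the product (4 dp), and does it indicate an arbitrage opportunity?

Around JPY → BRL → KRW → USD → JPY: 1 ÷ 25.8297 ÷ 0.00348937 ÷ 1323.66 × 122.008 = 1.022693
Product > 1; profitable direction is JPY → BRL → KRW → USD → JPY.

1.0227 (arbitrage exists)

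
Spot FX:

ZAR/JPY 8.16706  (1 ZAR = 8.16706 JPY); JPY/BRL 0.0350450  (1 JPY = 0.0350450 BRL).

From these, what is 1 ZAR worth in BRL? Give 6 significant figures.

1 ZAR × 8.16706 = 8.16706 JPY
8.16706 JPY × 0.0350450 = 0.286215 BRL

ZAR/BRL = 0.286215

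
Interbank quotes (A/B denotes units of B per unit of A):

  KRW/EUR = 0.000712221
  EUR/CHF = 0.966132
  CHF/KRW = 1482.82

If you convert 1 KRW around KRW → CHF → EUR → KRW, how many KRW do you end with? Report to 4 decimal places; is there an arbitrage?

Around KRW → CHF → EUR → KRW: 1 ÷ 1482.82 ÷ 0.966132 ÷ 0.000712221 = 0.980077
Product < 1; profitable direction is KRW → EUR → CHF → KRW.

0.9801 (arbitrage exists)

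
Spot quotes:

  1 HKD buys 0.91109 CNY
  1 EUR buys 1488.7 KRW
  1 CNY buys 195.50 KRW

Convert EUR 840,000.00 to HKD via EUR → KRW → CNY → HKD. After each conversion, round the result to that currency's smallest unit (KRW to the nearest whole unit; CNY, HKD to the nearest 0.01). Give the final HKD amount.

EUR 840,000.00 × 1488.7 = KRW 1,250,508,000
KRW 1,250,508,000 ÷ 195.50 = CNY 6,396,460.36
CNY 6,396,460.36 ÷ 0.91109 = HKD 7,020,667.95

HKD 7,020,667.95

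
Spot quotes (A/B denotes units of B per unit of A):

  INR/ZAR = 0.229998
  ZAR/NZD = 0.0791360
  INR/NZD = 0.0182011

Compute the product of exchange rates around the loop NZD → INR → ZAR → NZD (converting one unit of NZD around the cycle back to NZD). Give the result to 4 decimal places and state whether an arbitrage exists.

Around NZD → INR → ZAR → NZD: 1 ÷ 0.0182011 × 0.229998 × 0.0791360 = 1.000001
Product ≈ 1 (deviation 0.000%, within rounding noise).

1.0000 (no arbitrage)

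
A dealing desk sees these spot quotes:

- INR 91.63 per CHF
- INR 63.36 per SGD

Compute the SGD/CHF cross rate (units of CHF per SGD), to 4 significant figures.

1 SGD × 63.36 = 63.36 INR
63.36 INR ÷ 91.63 = 0.691477 CHF

SGD/CHF = 0.6915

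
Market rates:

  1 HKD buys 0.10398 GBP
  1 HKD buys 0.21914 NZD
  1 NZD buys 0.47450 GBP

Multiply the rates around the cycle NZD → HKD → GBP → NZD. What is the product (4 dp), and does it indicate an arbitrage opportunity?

Around NZD → HKD → GBP → NZD: 1 ÷ 0.21914 × 0.10398 ÷ 0.47450 = 0.999981
Product ≈ 1 (deviation 0.002%, within rounding noise).

1.0000 (no arbitrage)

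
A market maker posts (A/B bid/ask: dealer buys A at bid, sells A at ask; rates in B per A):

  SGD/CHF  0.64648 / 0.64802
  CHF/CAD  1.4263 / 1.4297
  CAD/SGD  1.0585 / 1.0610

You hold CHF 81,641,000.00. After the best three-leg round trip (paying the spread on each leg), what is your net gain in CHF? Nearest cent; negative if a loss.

Best loop CHF → SGD → CAD → CHF:
CHF 81,641,000.00 ÷ 0.64802 (buy SGD at ask) = SGD 125,985,309.10
SGD 125,985,309.10 ÷ 1.0610 (buy CAD at ask) = CAD 118,742,044.39
CAD 118,742,044.39 ÷ 1.4297 (buy CHF at ask) = CHF 83,053,818.55

Net profit: CHF 1,412,818.55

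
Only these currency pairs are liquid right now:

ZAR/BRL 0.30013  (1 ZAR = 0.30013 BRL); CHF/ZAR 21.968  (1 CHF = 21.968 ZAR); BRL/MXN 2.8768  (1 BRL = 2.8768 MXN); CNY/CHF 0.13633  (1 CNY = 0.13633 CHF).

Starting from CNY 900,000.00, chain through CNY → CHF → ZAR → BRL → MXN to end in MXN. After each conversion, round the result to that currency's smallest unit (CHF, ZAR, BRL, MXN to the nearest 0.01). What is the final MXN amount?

MXN 2,327,252.69

CNY 900,000.00 × 0.13633 = CHF 122,697.00
CHF 122,697.00 × 21.968 = ZAR 2,695,407.70
ZAR 2,695,407.70 × 0.30013 = BRL 808,972.71
BRL 808,972.71 × 2.8768 = MXN 2,327,252.69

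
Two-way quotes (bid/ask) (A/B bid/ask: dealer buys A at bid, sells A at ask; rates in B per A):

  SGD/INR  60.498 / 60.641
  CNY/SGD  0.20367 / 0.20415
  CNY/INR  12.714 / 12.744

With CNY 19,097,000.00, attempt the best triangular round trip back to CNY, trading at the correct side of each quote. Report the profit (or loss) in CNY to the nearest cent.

Best loop CNY → INR → SGD → CNY:
CNY 19,097,000.00 × 12.714 (sell CNY at bid) = INR 242,799,258.00
INR 242,799,258.00 ÷ 60.641 (buy SGD at ask) = SGD 4,003,879.52
SGD 4,003,879.52 ÷ 0.20415 (buy CNY at ask) = CNY 19,612,439.48

Net profit: CNY 515,439.48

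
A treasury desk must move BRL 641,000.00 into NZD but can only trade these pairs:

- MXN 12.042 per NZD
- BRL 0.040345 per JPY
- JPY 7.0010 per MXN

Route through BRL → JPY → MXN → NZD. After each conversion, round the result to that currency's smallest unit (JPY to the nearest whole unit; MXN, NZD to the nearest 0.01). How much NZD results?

BRL 641,000.00 ÷ 0.040345 = JPY 15,887,966
JPY 15,887,966 ÷ 7.0010 = MXN 2,269,385.23
MXN 2,269,385.23 ÷ 12.042 = NZD 188,455.84

NZD 188,455.84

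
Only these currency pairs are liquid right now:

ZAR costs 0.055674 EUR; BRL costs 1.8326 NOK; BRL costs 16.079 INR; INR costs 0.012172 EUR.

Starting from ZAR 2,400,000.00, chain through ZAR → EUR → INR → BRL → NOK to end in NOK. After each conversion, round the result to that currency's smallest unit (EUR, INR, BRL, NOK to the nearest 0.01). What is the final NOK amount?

ZAR 2,400,000.00 × 0.055674 = EUR 133,617.60
EUR 133,617.60 ÷ 0.012172 = INR 10,977,456.46
INR 10,977,456.46 ÷ 16.079 = BRL 682,720.10
BRL 682,720.10 × 1.8326 = NOK 1,251,152.86

NOK 1,251,152.86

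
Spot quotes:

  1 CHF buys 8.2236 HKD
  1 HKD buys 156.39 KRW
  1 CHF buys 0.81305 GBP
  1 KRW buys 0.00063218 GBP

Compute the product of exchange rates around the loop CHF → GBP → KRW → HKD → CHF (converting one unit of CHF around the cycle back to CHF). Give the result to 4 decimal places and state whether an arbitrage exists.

1.0000 (no arbitrage)

Around CHF → GBP → KRW → HKD → CHF: 1 × 0.81305 ÷ 0.00063218 ÷ 156.39 ÷ 8.2236 = 1.000013
Product ≈ 1 (deviation 0.001%, within rounding noise).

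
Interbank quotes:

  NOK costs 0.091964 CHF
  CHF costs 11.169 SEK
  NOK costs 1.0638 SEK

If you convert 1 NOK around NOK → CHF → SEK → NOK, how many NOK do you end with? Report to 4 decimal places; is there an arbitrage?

0.9655 (arbitrage exists)

Around NOK → CHF → SEK → NOK: 1 × 0.091964 × 11.169 ÷ 1.0638 = 0.965544
Product < 1; profitable direction is NOK → SEK → CHF → NOK.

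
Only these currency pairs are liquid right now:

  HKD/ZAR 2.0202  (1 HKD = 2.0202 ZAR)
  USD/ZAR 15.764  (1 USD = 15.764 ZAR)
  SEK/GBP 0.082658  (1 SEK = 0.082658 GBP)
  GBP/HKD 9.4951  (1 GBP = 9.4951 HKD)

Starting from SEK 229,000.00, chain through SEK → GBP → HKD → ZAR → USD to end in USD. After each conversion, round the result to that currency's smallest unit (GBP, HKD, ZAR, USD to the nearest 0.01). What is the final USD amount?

USD 23,032.86

SEK 229,000.00 × 0.082658 = GBP 18,928.68
GBP 18,928.68 × 9.4951 = HKD 179,729.71
HKD 179,729.71 × 2.0202 = ZAR 363,089.96
ZAR 363,089.96 ÷ 15.764 = USD 23,032.86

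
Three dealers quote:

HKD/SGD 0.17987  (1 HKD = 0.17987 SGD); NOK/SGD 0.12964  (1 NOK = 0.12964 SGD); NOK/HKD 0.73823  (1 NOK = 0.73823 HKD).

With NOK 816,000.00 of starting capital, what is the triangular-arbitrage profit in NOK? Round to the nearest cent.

Profit: NOK 19,798.45

Profitable loop is NOK → HKD → SGD → NOK:
NOK 816,000.00 × 0.73823 = HKD 602,395.68
HKD 602,395.68 × 0.17987 = SGD 108,352.91
SGD 108,352.91 ÷ 0.12964 = NOK 835,798.45
Profit = NOK 835,798.45 − NOK 816,000.00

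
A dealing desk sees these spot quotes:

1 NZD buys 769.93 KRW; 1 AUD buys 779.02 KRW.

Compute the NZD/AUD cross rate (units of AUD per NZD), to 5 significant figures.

1 NZD × 769.93 = 769.93 KRW
769.93 KRW ÷ 779.02 = 0.988331 AUD

NZD/AUD = 0.98833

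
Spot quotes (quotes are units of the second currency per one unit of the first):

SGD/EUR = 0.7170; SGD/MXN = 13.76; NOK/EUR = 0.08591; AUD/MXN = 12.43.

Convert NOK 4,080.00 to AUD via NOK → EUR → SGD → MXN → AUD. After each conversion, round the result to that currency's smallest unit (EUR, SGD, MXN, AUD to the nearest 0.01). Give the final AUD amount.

AUD 541.17

NOK 4,080.00 × 0.08591 = EUR 350.51
EUR 350.51 ÷ 0.7170 = SGD 488.86
SGD 488.86 × 13.76 = MXN 6,726.71
MXN 6,726.71 ÷ 12.43 = AUD 541.17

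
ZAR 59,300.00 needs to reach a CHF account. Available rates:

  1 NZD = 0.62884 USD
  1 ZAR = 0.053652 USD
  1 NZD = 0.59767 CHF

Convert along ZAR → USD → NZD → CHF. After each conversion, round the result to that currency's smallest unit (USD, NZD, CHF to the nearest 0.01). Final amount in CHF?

ZAR 59,300.00 × 0.053652 = USD 3,181.56
USD 3,181.56 ÷ 0.62884 = NZD 5,059.41
NZD 5,059.41 × 0.59767 = CHF 3,023.86

CHF 3,023.86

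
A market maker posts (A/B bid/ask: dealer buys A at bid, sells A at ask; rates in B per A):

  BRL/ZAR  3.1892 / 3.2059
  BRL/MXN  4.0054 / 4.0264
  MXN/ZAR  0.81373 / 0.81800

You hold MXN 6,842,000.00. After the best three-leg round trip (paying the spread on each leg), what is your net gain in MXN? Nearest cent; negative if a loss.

Best loop MXN → ZAR → BRL → MXN:
MXN 6,842,000.00 × 0.81373 (sell MXN at bid) = ZAR 5,567,540.66
ZAR 5,567,540.66 ÷ 3.2059 (buy BRL at ask) = BRL 1,736,654.50
BRL 1,736,654.50 × 4.0054 (sell BRL at bid) = MXN 6,955,995.93

Net profit: MXN 113,995.93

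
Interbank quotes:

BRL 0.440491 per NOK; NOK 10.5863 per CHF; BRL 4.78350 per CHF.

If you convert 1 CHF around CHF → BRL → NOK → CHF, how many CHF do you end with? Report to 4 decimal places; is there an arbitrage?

Around CHF → BRL → NOK → CHF: 1 × 4.78350 ÷ 0.440491 ÷ 10.5863 = 1.025804
Product > 1; profitable direction is CHF → BRL → NOK → CHF.

1.0258 (arbitrage exists)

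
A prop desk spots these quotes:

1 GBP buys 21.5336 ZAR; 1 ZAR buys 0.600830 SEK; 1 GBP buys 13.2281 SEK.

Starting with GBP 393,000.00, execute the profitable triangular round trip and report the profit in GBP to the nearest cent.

Profitable loop is GBP → SEK → ZAR → GBP:
GBP 393,000.00 × 13.2281 = SEK 5,198,643.30
SEK 5,198,643.30 ÷ 0.600830 = ZAR 8,652,436.30
ZAR 8,652,436.30 ÷ 21.5336 = GBP 401,810.95
Profit = GBP 401,810.95 − GBP 393,000.00

Profit: GBP 8,810.95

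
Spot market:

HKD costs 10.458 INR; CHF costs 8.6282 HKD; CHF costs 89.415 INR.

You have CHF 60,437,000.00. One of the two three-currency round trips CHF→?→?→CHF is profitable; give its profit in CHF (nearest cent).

Profitable loop is CHF → HKD → INR → CHF:
CHF 60,437,000.00 × 8.6282 = HKD 521,462,523.40
HKD 521,462,523.40 × 10.458 = INR 5,453,455,069.72
INR 5,453,455,069.72 ÷ 89.415 = CHF 60,990,382.71
Profit = CHF 60,990,382.71 − CHF 60,437,000.00

Profit: CHF 553,382.71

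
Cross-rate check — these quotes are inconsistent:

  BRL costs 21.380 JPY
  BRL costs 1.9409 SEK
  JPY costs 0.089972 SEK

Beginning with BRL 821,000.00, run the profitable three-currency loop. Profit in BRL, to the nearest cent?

Profit: BRL 7,383.12

Profitable loop is BRL → SEK → JPY → BRL:
BRL 821,000.00 × 1.9409 = SEK 1,593,478.90
SEK 1,593,478.90 ÷ 0.089972 = JPY 17,710,831
JPY 17,710,831 ÷ 21.380 = BRL 828,383.12
Profit = BRL 828,383.12 − BRL 821,000.00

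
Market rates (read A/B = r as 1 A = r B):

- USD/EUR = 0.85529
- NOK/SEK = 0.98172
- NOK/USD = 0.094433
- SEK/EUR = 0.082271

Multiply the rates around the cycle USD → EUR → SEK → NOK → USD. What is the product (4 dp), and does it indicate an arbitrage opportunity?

1.0000 (no arbitrage)

Around USD → EUR → SEK → NOK → USD: 1 × 0.85529 ÷ 0.082271 ÷ 0.98172 × 0.094433 = 1.000006
Product ≈ 1 (deviation 0.001%, within rounding noise).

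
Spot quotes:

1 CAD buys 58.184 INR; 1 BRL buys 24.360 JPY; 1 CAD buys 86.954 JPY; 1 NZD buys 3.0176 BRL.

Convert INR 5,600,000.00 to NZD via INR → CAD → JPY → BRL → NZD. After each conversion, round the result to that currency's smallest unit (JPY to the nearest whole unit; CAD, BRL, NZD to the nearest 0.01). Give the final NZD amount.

INR 5,600,000.00 ÷ 58.184 = CAD 96,246.39
CAD 96,246.39 × 86.954 = JPY 8,369,009
JPY 8,369,009 ÷ 24.360 = BRL 343,555.38
BRL 343,555.38 ÷ 3.0176 = NZD 113,850.54

NZD 113,850.54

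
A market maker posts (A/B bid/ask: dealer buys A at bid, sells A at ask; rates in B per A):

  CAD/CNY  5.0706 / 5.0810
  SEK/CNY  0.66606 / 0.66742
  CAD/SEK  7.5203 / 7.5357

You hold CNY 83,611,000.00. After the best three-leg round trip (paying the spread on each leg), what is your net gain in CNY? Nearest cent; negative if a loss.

Net profit: CNY 683,638.50

Best loop CNY → SEK → CAD → CNY:
CNY 83,611,000.00 ÷ 0.66742 (buy SEK at ask) = SEK 125,274,939.32
SEK 125,274,939.32 ÷ 7.5357 (buy CAD at ask) = CAD 16,624,194.08
CAD 16,624,194.08 × 5.0706 (sell CAD at bid) = CNY 84,294,638.50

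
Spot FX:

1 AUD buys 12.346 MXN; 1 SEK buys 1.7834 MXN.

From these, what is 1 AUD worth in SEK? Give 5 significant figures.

1 AUD × 12.346 = 12.346 MXN
12.346 MXN ÷ 1.7834 = 6.92273 SEK

AUD/SEK = 6.9227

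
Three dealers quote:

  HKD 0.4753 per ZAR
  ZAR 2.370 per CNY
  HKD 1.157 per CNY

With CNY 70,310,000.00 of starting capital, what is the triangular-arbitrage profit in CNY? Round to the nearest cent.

Profit: CNY 1,906,144.19

Profitable loop is CNY → HKD → ZAR → CNY:
CNY 70,310,000.00 × 1.157 = HKD 81,348,670.00
HKD 81,348,670.00 ÷ 0.4753 = ZAR 171,152,261.73
ZAR 171,152,261.73 ÷ 2.370 = CNY 72,216,144.19
Profit = CNY 72,216,144.19 − CNY 70,310,000.00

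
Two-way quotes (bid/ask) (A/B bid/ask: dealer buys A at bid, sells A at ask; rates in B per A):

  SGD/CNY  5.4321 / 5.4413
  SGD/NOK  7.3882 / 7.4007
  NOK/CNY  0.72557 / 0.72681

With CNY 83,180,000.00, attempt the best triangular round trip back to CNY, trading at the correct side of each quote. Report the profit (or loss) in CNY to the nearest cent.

Net profit: CNY 822,648.42

Best loop CNY → NOK → SGD → CNY:
CNY 83,180,000.00 ÷ 0.72681 (buy NOK at ask) = NOK 114,445,315.83
NOK 114,445,315.83 ÷ 7.4007 (buy SGD at ask) = SGD 15,464,120.40
SGD 15,464,120.40 × 5.4321 (sell SGD at bid) = CNY 84,002,648.42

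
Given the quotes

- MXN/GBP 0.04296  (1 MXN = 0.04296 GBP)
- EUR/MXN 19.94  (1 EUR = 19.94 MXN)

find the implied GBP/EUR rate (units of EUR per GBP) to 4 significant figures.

GBP/EUR = 1.167

1 GBP ÷ 0.04296 = 23.2775 MXN
23.2775 MXN ÷ 19.94 = 1.16738 EUR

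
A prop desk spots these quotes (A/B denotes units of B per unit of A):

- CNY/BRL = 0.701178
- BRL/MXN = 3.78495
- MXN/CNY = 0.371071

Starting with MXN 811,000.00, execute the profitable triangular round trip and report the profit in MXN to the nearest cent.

Profit: MXN 12,522.39

Profitable loop is MXN → BRL → CNY → MXN:
MXN 811,000.00 ÷ 3.78495 = BRL 214,269.67
BRL 214,269.67 ÷ 0.701178 = CNY 305,585.28
CNY 305,585.28 ÷ 0.371071 = MXN 823,522.39
Profit = MXN 823,522.39 − MXN 811,000.00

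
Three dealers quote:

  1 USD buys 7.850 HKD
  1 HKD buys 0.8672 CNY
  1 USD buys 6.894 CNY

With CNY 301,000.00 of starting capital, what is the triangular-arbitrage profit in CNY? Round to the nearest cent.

Profit: CNY 3,823.78

Profitable loop is CNY → HKD → USD → CNY:
CNY 301,000.00 ÷ 0.8672 = HKD 347,094.10
HKD 347,094.10 ÷ 7.850 = USD 44,215.81
USD 44,215.81 × 6.894 = CNY 304,823.78
Profit = CNY 304,823.78 − CNY 301,000.00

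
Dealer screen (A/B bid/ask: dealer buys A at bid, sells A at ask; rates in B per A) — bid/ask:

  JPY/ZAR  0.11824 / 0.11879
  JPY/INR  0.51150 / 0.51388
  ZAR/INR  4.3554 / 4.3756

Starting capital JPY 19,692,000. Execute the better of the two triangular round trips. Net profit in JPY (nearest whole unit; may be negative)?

Net profit: JPY 42,248

Best loop JPY → ZAR → INR → JPY:
JPY 19,692,000 × 0.11824 (sell JPY at bid) = ZAR 2,328,382.08
ZAR 2,328,382.08 × 4.3554 (sell ZAR at bid) = INR 10,141,035.31
INR 10,141,035.31 ÷ 0.51388 (buy JPY at ask) = JPY 19,734,248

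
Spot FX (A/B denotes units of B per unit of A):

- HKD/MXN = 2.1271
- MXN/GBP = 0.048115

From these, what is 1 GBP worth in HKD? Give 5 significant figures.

GBP/HKD = 9.7708

1 GBP ÷ 0.048115 = 20.7835 MXN
20.7835 MXN ÷ 2.1271 = 9.77083 HKD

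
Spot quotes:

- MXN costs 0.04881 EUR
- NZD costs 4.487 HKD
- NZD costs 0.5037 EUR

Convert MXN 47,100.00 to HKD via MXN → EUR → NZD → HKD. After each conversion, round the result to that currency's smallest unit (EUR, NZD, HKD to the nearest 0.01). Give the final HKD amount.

MXN 47,100.00 × 0.04881 = EUR 2,298.95
EUR 2,298.95 ÷ 0.5037 = NZD 4,564.13
NZD 4,564.13 × 4.487 = HKD 20,479.25

HKD 20,479.25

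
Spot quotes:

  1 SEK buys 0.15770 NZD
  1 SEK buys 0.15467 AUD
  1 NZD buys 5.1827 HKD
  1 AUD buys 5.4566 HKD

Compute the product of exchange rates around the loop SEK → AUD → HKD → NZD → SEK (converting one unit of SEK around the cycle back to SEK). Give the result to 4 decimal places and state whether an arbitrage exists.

1.0326 (arbitrage exists)

Around SEK → AUD → HKD → NZD → SEK: 1 × 0.15467 × 5.4566 ÷ 5.1827 ÷ 0.15770 = 1.032620
Product > 1; profitable direction is SEK → AUD → HKD → NZD → SEK.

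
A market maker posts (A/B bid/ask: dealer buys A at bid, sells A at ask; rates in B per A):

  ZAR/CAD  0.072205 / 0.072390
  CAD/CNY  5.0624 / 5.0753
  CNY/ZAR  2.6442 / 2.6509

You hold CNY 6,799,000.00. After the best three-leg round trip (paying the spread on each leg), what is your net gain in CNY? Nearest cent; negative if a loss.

Net profit: CNY 181,899.74

Best loop CNY → CAD → ZAR → CNY:
CNY 6,799,000.00 ÷ 5.0753 (buy CAD at ask) = CAD 1,339,625.24
CAD 1,339,625.24 ÷ 0.072390 (buy ZAR at ask) = ZAR 18,505,667.13
ZAR 18,505,667.13 ÷ 2.6509 (buy CNY at ask) = CNY 6,980,899.74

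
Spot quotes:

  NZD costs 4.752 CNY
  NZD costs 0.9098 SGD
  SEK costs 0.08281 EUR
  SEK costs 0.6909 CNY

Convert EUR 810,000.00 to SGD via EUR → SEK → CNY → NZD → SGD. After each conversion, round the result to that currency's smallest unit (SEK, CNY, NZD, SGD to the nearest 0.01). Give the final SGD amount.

EUR 810,000.00 ÷ 0.08281 = SEK 9,781,427.36
SEK 9,781,427.36 × 0.6909 = CNY 6,757,988.16
CNY 6,757,988.16 ÷ 4.752 = NZD 1,422,135.56
NZD 1,422,135.56 × 0.9098 = SGD 1,293,858.93

SGD 1,293,858.93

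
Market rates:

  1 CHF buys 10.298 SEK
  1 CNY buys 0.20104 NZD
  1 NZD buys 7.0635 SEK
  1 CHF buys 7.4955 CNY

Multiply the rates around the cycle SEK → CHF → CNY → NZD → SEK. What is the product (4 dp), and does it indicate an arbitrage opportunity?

1.0336 (arbitrage exists)

Around SEK → CHF → CNY → NZD → SEK: 1 ÷ 10.298 × 7.4955 × 0.20104 × 7.0635 = 1.033594
Product > 1; profitable direction is SEK → CHF → CNY → NZD → SEK.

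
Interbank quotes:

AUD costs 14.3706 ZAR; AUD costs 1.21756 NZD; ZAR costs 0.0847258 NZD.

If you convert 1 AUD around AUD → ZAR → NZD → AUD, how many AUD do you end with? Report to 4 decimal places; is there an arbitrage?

1.0000 (no arbitrage)

Around AUD → ZAR → NZD → AUD: 1 × 14.3706 × 0.0847258 ÷ 1.21756 = 1.000000
Product ≈ 1 (deviation 0.000%, within rounding noise).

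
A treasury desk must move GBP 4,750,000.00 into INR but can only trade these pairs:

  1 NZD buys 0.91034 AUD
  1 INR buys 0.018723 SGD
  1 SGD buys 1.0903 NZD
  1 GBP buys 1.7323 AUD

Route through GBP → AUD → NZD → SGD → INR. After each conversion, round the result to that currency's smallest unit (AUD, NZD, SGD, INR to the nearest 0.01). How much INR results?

INR 442,783,714.68

GBP 4,750,000.00 × 1.7323 = AUD 8,228,425.00
AUD 8,228,425.00 ÷ 0.91034 = NZD 9,038,848.12
NZD 9,038,848.12 ÷ 1.0903 = SGD 8,290,239.49
SGD 8,290,239.49 ÷ 0.018723 = INR 442,783,714.68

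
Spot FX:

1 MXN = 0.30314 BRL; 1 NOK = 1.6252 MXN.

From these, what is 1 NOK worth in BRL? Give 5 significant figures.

NOK/BRL = 0.49266

1 NOK × 1.6252 = 1.6252 MXN
1.6252 MXN × 0.30314 = 0.492663 BRL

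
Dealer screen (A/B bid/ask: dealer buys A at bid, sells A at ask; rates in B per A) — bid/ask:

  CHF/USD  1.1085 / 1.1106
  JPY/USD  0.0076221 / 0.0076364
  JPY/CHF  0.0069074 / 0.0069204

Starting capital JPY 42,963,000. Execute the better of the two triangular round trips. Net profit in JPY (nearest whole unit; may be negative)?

Best loop JPY → CHF → USD → JPY:
JPY 42,963,000 × 0.0069074 (sell JPY at bid) = CHF 296,762.63
CHF 296,762.63 × 1.1085 (sell CHF at bid) = USD 328,961.37
USD 328,961.37 ÷ 0.0076364 (buy JPY at ask) = JPY 43,078,070

Net profit: JPY 115,070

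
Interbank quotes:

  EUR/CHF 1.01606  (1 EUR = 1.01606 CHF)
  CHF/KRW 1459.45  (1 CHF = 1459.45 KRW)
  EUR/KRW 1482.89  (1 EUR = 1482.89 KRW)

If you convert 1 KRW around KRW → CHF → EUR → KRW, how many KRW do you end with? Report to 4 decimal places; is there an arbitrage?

1.0000 (no arbitrage)

Around KRW → CHF → EUR → KRW: 1 ÷ 1459.45 ÷ 1.01606 × 1482.89 = 1.000001
Product ≈ 1 (deviation 0.000%, within rounding noise).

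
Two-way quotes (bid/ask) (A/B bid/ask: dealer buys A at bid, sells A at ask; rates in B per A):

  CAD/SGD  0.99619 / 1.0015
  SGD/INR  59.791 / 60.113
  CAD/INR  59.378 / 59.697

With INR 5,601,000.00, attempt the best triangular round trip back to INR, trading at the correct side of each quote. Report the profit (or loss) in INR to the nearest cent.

Best loop INR → CAD → SGD → INR:
INR 5,601,000.00 ÷ 59.697 (buy CAD at ask) = CAD 93,823.81
CAD 93,823.81 × 0.99619 (sell CAD at bid) = SGD 93,466.34
SGD 93,466.34 × 59.791 (sell SGD at bid) = INR 5,588,446.03

Net result: INR -12,553.97 (no profitable arbitrage after spreads)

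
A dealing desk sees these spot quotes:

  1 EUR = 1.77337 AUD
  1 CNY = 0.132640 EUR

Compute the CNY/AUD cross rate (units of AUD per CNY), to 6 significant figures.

1 CNY × 0.132640 = 0.13264 EUR
0.13264 EUR × 1.77337 = 0.23522 AUD

CNY/AUD = 0.235220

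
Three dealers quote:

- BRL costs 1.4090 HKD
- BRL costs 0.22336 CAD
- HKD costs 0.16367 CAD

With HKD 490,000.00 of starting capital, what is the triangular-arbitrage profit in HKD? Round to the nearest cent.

Profit: HKD 15,907.08

Profitable loop is HKD → CAD → BRL → HKD:
HKD 490,000.00 × 0.16367 = CAD 80,198.30
CAD 80,198.30 ÷ 0.22336 = BRL 359,053.99
BRL 359,053.99 × 1.4090 = HKD 505,907.08
Profit = HKD 505,907.08 − HKD 490,000.00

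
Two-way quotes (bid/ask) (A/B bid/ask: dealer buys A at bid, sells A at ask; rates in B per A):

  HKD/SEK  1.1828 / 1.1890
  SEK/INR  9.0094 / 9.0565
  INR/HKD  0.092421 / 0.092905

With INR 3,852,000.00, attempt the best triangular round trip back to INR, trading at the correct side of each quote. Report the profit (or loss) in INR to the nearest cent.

Best loop INR → SEK → HKD → INR:
INR 3,852,000.00 ÷ 9.0565 (buy SEK at ask) = SEK 425,329.87
SEK 425,329.87 ÷ 1.1890 (buy HKD at ask) = HKD 357,720.67
HKD 357,720.67 ÷ 0.092905 (buy INR at ask) = INR 3,850,391.99

Net result: INR -1,608.01 (no profitable arbitrage after spreads)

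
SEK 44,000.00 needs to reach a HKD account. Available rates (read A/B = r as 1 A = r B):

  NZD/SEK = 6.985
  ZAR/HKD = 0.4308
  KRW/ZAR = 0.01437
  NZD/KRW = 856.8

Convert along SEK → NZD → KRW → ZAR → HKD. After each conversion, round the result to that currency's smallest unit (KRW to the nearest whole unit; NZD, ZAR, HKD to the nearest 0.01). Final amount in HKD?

SEK 44,000.00 ÷ 6.985 = NZD 6,299.21
NZD 6,299.21 × 856.8 = KRW 5,397,163
KRW 5,397,163 × 0.01437 = ZAR 77,557.23
ZAR 77,557.23 × 0.4308 = HKD 33,411.65

HKD 33,411.65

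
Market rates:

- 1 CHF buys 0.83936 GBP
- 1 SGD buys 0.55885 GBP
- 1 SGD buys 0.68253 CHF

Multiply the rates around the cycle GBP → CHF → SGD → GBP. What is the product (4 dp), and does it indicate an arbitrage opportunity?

Around GBP → CHF → SGD → GBP: 1 ÷ 0.83936 ÷ 0.68253 × 0.55885 = 0.975495
Product < 1; profitable direction is GBP → SGD → CHF → GBP.

0.9755 (arbitrage exists)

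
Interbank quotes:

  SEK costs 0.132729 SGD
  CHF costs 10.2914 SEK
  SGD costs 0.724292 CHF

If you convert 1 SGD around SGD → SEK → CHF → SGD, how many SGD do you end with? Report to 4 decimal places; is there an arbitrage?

1.0108 (arbitrage exists)

Around SGD → SEK → CHF → SGD: 1 ÷ 0.132729 ÷ 10.2914 ÷ 0.724292 = 1.010755
Product > 1; profitable direction is SGD → SEK → CHF → SGD.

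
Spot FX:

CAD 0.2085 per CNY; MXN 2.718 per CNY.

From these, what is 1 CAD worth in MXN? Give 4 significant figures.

1 CAD ÷ 0.2085 = 4.79616 CNY
4.79616 CNY × 2.718 = 13.036 MXN

CAD/MXN = 13.04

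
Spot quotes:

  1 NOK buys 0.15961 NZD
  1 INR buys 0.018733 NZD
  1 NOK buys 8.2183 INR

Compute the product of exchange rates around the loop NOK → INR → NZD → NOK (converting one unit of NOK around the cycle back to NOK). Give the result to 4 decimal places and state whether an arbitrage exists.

0.9646 (arbitrage exists)

Around NOK → INR → NZD → NOK: 1 × 8.2183 × 0.018733 ÷ 0.15961 = 0.964560
Product < 1; profitable direction is NOK → NZD → INR → NOK.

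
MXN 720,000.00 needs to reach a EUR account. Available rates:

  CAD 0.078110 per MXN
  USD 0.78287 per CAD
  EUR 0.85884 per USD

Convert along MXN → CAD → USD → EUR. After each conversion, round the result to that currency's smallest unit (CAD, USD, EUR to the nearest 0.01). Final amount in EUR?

MXN 720,000.00 × 0.078110 = CAD 56,239.20
CAD 56,239.20 × 0.78287 = USD 44,027.98
USD 44,027.98 × 0.85884 = EUR 37,812.99

EUR 37,812.99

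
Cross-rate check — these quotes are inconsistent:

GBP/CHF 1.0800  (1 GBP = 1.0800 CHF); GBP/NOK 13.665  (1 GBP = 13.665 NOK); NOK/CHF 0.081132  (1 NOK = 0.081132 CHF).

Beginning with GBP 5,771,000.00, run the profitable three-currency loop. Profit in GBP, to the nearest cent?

Profit: GBP 153,192.16

Profitable loop is GBP → NOK → CHF → GBP:
GBP 5,771,000.00 × 13.665 = NOK 78,860,715.00
NOK 78,860,715.00 × 0.081132 = CHF 6,398,127.53
CHF 6,398,127.53 ÷ 1.0800 = GBP 5,924,192.16
Profit = GBP 5,924,192.16 − GBP 5,771,000.00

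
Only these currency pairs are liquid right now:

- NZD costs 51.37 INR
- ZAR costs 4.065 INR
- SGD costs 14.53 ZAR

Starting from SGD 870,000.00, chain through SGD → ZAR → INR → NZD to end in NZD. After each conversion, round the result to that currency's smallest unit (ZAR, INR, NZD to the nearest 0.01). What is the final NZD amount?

SGD 870,000.00 × 14.53 = ZAR 12,641,100.00
ZAR 12,641,100.00 × 4.065 = INR 51,386,071.50
INR 51,386,071.50 ÷ 51.37 = NZD 1,000,312.86

NZD 1,000,312.86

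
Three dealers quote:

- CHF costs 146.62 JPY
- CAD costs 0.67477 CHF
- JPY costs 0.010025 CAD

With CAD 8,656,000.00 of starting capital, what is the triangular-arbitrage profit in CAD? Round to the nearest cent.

Profit: CAD 71,379.99

Profitable loop is CAD → JPY → CHF → CAD:
CAD 8,656,000.00 ÷ 0.010025 = JPY 863,441,397
JPY 863,441,397 ÷ 146.62 = CHF 5,888,974.20
CHF 5,888,974.20 ÷ 0.67477 = CAD 8,727,379.99
Profit = CAD 8,727,379.99 − CAD 8,656,000.00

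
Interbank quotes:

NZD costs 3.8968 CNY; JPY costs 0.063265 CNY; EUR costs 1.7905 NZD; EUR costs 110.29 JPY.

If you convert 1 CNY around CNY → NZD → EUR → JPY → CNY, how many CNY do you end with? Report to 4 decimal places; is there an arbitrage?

1.0000 (no arbitrage)

Around CNY → NZD → EUR → JPY → CNY: 1 ÷ 3.8968 ÷ 1.7905 × 110.29 × 0.063265 = 1.000040
Product ≈ 1 (deviation 0.004%, within rounding noise).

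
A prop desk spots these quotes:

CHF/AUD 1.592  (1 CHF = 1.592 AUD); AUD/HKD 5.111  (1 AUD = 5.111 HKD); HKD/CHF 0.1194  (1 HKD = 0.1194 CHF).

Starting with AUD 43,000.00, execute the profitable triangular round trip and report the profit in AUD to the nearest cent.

Profit: AUD 1,260.38

Profitable loop is AUD → CHF → HKD → AUD:
AUD 43,000.00 ÷ 1.592 = CHF 27,010.05
CHF 27,010.05 ÷ 0.1194 = HKD 226,214.83
HKD 226,214.83 ÷ 5.111 = AUD 44,260.38
Profit = AUD 44,260.38 − AUD 43,000.00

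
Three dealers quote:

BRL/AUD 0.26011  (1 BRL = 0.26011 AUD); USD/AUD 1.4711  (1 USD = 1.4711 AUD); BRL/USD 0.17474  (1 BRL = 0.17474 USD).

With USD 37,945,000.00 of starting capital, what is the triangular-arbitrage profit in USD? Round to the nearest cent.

Profit: USD 450,212.84

Profitable loop is USD → BRL → AUD → USD:
USD 37,945,000.00 ÷ 0.17474 = BRL 217,151,196.06
BRL 217,151,196.06 × 0.26011 = AUD 56,483,197.61
AUD 56,483,197.61 ÷ 1.4711 = USD 38,395,212.84
Profit = USD 38,395,212.84 − USD 37,945,000.00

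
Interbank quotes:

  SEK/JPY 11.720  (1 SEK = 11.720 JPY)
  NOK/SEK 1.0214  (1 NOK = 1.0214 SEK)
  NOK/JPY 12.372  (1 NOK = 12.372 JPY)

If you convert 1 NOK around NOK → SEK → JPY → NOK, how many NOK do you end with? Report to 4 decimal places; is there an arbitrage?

Around NOK → SEK → JPY → NOK: 1 × 1.0214 × 11.720 ÷ 12.372 = 0.967573
Product < 1; profitable direction is NOK → JPY → SEK → NOK.

0.9676 (arbitrage exists)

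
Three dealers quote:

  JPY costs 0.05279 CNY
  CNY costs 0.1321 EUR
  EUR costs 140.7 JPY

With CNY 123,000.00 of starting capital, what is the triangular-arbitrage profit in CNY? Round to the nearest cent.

Profit: CNY 2,359.29

Profitable loop is CNY → JPY → EUR → CNY:
CNY 123,000.00 ÷ 0.05279 = JPY 2,329,987
JPY 2,329,987 ÷ 140.7 = EUR 16,559.96
EUR 16,559.96 ÷ 0.1321 = CNY 125,359.29
Profit = CNY 125,359.29 − CNY 123,000.00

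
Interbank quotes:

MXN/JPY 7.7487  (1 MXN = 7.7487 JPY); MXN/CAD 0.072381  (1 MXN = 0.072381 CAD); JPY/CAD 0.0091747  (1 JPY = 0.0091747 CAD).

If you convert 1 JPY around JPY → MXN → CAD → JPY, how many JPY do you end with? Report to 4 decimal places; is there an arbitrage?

1.0181 (arbitrage exists)

Around JPY → MXN → CAD → JPY: 1 ÷ 7.7487 × 0.072381 ÷ 0.0091747 = 1.018131
Product > 1; profitable direction is JPY → MXN → CAD → JPY.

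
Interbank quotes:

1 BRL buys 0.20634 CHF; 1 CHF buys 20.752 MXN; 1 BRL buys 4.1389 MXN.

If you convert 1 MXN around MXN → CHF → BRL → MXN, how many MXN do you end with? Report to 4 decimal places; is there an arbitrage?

0.9666 (arbitrage exists)

Around MXN → CHF → BRL → MXN: 1 ÷ 20.752 ÷ 0.20634 × 4.1389 = 0.966588
Product < 1; profitable direction is MXN → BRL → CHF → MXN.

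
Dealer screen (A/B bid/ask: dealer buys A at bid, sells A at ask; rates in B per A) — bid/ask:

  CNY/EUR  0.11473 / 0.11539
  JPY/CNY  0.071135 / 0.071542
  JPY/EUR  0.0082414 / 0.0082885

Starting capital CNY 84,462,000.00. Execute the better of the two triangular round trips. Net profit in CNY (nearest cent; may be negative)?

Best loop CNY → JPY → EUR → CNY:
CNY 84,462,000.00 ÷ 0.071542 (buy JPY at ask) = JPY 1,180,593,218
JPY 1,180,593,218 × 0.0082414 (sell JPY at bid) = EUR 9,729,740.95
EUR 9,729,740.95 ÷ 0.11539 (buy CNY at ask) = CNY 84,320,486.58

Net result: CNY -141,513.42 (no profitable arbitrage after spreads)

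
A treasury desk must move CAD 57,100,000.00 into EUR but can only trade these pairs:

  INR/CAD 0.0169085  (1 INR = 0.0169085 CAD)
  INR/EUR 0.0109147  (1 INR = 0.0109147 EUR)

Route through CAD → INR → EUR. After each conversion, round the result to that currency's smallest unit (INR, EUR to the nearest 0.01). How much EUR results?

EUR 36,858,939.00

CAD 57,100,000.00 ÷ 0.0169085 = INR 3,376,999,733.86
INR 3,376,999,733.86 × 0.0109147 = EUR 36,858,939.00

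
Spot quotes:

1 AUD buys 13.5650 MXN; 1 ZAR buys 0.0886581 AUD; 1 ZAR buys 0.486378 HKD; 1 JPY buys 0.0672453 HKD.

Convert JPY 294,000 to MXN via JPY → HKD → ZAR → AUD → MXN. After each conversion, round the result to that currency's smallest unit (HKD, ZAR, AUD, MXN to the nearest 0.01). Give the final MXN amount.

JPY 294,000 × 0.0672453 = HKD 19,770.12
HKD 19,770.12 ÷ 0.486378 = ZAR 40,647.64
ZAR 40,647.64 × 0.0886581 = AUD 3,603.74
AUD 3,603.74 × 13.5650 = MXN 48,884.73

MXN 48,884.73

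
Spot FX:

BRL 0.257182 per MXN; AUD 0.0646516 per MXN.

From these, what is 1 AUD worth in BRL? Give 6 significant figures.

AUD/BRL = 3.97797

1 AUD ÷ 0.0646516 = 15.4675 MXN
15.4675 MXN × 0.257182 = 3.97797 BRL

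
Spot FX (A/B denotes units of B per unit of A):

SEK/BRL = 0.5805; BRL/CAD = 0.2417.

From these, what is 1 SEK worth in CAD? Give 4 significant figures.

SEK/CAD = 0.1403

1 SEK × 0.5805 = 0.5805 BRL
0.5805 BRL × 0.2417 = 0.140307 CAD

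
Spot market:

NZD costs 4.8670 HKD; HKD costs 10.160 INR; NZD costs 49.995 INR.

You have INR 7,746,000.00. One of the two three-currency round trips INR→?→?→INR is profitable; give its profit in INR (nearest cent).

Profit: INR 85,573.19

Profitable loop is INR → HKD → NZD → INR:
INR 7,746,000.00 ÷ 10.160 = HKD 762,401.57
HKD 762,401.57 ÷ 4.8670 = NZD 156,647.13
NZD 156,647.13 × 49.995 = INR 7,831,573.19
Profit = INR 7,831,573.19 − INR 7,746,000.00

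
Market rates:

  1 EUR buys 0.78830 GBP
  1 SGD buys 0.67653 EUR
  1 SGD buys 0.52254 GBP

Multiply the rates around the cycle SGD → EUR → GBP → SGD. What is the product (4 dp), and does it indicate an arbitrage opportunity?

Around SGD → EUR → GBP → SGD: 1 × 0.67653 × 0.78830 ÷ 0.52254 = 1.020608
Product > 1; profitable direction is SGD → EUR → GBP → SGD.

1.0206 (arbitrage exists)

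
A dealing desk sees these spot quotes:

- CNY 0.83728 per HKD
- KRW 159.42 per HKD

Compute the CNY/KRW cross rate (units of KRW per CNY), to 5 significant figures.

1 CNY ÷ 0.83728 = 1.19434 HKD
1.19434 HKD × 159.42 = 190.402 KRW

CNY/KRW = 190.40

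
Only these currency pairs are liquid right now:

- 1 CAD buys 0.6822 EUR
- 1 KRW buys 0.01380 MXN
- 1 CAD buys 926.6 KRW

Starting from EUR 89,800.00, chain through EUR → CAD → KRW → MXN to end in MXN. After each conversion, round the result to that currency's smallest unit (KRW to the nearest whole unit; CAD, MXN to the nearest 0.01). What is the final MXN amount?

MXN 1,683,201.06

EUR 89,800.00 ÷ 0.6822 = CAD 131,632.95
CAD 131,632.95 × 926.6 = KRW 121,971,091
KRW 121,971,091 × 0.01380 = MXN 1,683,201.06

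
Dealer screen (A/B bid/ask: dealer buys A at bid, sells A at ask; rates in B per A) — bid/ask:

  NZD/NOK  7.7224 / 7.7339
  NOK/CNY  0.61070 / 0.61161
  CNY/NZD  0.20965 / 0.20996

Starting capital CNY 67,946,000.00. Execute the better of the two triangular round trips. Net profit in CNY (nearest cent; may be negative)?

Net profit: CNY 469,452.03

Best loop CNY → NOK → NZD → CNY:
CNY 67,946,000.00 ÷ 0.61161 (buy NOK at ask) = NOK 111,093,670.80
NOK 111,093,670.80 ÷ 7.7339 (buy NZD at ask) = NZD 14,364,508.31
NZD 14,364,508.31 ÷ 0.20996 (buy CNY at ask) = CNY 68,415,452.03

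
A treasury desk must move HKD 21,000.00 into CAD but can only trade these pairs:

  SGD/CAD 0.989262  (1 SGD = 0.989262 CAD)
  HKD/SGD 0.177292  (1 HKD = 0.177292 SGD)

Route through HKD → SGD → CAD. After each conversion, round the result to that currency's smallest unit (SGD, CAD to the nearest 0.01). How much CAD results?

CAD 3,683.15

HKD 21,000.00 × 0.177292 = SGD 3,723.13
SGD 3,723.13 × 0.989262 = CAD 3,683.15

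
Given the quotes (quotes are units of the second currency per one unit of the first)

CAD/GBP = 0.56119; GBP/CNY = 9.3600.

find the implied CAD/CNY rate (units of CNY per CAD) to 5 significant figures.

1 CAD × 0.56119 = 0.56119 GBP
0.56119 GBP × 9.3600 = 5.25274 CNY

CAD/CNY = 5.2527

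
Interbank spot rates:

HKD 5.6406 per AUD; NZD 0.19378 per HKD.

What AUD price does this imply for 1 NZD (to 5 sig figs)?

NZD/AUD = 0.91488

1 NZD ÷ 0.19378 = 5.16049 HKD
5.16049 HKD ÷ 5.6406 = 0.914883 AUD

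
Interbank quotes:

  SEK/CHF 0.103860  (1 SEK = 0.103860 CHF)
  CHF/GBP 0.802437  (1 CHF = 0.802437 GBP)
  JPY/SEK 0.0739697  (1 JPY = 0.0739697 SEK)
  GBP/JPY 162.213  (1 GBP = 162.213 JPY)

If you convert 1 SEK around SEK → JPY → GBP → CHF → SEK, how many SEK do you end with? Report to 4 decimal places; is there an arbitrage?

1.0000 (no arbitrage)

Around SEK → JPY → GBP → CHF → SEK: 1 ÷ 0.0739697 ÷ 162.213 ÷ 0.802437 ÷ 0.103860 = 1.000003
Product ≈ 1 (deviation 0.000%, within rounding noise).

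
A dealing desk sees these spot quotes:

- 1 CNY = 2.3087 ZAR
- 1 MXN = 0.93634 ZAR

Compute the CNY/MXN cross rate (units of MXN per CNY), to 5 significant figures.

CNY/MXN = 2.4657

1 CNY × 2.3087 = 2.3087 ZAR
2.3087 ZAR ÷ 0.93634 = 2.46566 MXN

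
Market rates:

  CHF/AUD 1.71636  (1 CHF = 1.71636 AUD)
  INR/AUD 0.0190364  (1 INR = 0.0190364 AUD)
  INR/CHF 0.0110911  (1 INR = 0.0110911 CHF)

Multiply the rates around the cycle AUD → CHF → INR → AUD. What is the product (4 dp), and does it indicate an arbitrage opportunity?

1.0000 (no arbitrage)

Around AUD → CHF → INR → AUD: 1 ÷ 1.71636 ÷ 0.0110911 × 0.0190364 = 1.000004
Product ≈ 1 (deviation 0.000%, within rounding noise).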